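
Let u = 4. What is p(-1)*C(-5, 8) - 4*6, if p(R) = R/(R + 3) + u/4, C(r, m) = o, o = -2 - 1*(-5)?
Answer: -45/2 ≈ -22.500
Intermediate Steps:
o = 3 (o = -2 + 5 = 3)
C(r, m) = 3
p(R) = 1 + R/(3 + R) (p(R) = R/(R + 3) + 4/4 = R/(3 + R) + 4*(¼) = R/(3 + R) + 1 = 1 + R/(3 + R))
p(-1)*C(-5, 8) - 4*6 = ((3 + 2*(-1))/(3 - 1))*3 - 4*6 = ((3 - 2)/2)*3 - 24 = ((½)*1)*3 - 24 = (½)*3 - 24 = 3/2 - 24 = -45/2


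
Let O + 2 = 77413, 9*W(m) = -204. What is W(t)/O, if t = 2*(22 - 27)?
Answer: -68/232233 ≈ -0.00029281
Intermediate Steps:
t = -10 (t = 2*(-5) = -10)
W(m) = -68/3 (W(m) = (1/9)*(-204) = -68/3)
O = 77411 (O = -2 + 77413 = 77411)
W(t)/O = -68/3/77411 = -68/3*1/77411 = -68/232233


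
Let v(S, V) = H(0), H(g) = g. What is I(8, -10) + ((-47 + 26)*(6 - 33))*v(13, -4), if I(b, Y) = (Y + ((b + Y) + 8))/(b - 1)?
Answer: -4/7 ≈ -0.57143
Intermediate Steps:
I(b, Y) = (8 + b + 2*Y)/(-1 + b) (I(b, Y) = (Y + ((Y + b) + 8))/(-1 + b) = (Y + (8 + Y + b))/(-1 + b) = (8 + b + 2*Y)/(-1 + b))
v(S, V) = 0
I(8, -10) + ((-47 + 26)*(6 - 33))*v(13, -4) = (8 + 8 + 2*(-10))/(-1 + 8) + ((-47 + 26)*(6 - 33))*0 = (8 + 8 - 20)/7 - 21*(-27)*0 = (1/7)*(-4) + 567*0 = -4/7 + 0 = -4/7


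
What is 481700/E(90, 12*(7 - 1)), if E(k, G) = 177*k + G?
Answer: 240850/8001 ≈ 30.102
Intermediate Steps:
E(k, G) = G + 177*k
481700/E(90, 12*(7 - 1)) = 481700/(12*(7 - 1) + 177*90) = 481700/(12*6 + 15930) = 481700/(72 + 15930) = 481700/16002 = 481700*(1/16002) = 240850/8001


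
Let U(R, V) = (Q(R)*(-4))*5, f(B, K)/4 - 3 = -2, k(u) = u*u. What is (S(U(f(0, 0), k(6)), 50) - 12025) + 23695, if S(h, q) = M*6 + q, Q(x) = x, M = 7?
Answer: 11762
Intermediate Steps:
k(u) = u²
f(B, K) = 4 (f(B, K) = 12 + 4*(-2) = 12 - 8 = 4)
U(R, V) = -20*R (U(R, V) = (R*(-4))*5 = -4*R*5 = -20*R)
S(h, q) = 42 + q (S(h, q) = 7*6 + q = 42 + q)
(S(U(f(0, 0), k(6)), 50) - 12025) + 23695 = ((42 + 50) - 12025) + 23695 = (92 - 12025) + 23695 = -11933 + 23695 = 11762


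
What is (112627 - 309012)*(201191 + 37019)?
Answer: -46780870850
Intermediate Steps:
(112627 - 309012)*(201191 + 37019) = -196385*238210 = -46780870850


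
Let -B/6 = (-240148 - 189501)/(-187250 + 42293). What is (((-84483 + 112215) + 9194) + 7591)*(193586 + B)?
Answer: 416368508686812/48319 ≈ 8.6171e+9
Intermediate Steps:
B = -859298/48319 (B = -6*(-240148 - 189501)/(-187250 + 42293) = -(-2577894)/(-144957) = -(-2577894)*(-1)/144957 = -6*429649/144957 = -859298/48319 ≈ -17.784)
(((-84483 + 112215) + 9194) + 7591)*(193586 + B) = (((-84483 + 112215) + 9194) + 7591)*(193586 - 859298/48319) = ((27732 + 9194) + 7591)*(9353022636/48319) = (36926 + 7591)*(9353022636/48319) = 44517*(9353022636/48319) = 416368508686812/48319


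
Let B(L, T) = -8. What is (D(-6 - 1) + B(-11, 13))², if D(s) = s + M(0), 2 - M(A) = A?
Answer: 169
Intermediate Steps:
M(A) = 2 - A
D(s) = 2 + s (D(s) = s + (2 - 1*0) = s + (2 + 0) = s + 2 = 2 + s)
(D(-6 - 1) + B(-11, 13))² = ((2 + (-6 - 1)) - 8)² = ((2 - 7) - 8)² = (-5 - 8)² = (-13)² = 169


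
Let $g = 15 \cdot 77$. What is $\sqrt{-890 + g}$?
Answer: $\sqrt{265} \approx 16.279$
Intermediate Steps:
$g = 1155$
$\sqrt{-890 + g} = \sqrt{-890 + 1155} = \sqrt{265}$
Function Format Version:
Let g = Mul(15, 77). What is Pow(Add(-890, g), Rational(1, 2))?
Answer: Pow(265, Rational(1, 2)) ≈ 16.279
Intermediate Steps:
g = 1155
Pow(Add(-890, g), Rational(1, 2)) = Pow(Add(-890, 1155), Rational(1, 2)) = Pow(265, Rational(1, 2))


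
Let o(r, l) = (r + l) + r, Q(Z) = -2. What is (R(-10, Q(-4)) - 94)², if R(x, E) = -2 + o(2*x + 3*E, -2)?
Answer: 22500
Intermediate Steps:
o(r, l) = l + 2*r (o(r, l) = (l + r) + r = l + 2*r)
R(x, E) = -4 + 4*x + 6*E (R(x, E) = -2 + (-2 + 2*(2*x + 3*E)) = -2 + (-2 + (4*x + 6*E)) = -2 + (-2 + 4*x + 6*E) = -4 + 4*x + 6*E)
(R(-10, Q(-4)) - 94)² = ((-4 + 4*(-10) + 6*(-2)) - 94)² = ((-4 - 40 - 12) - 94)² = (-56 - 94)² = (-150)² = 22500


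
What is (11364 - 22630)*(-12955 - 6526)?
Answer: 219472946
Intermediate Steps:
(11364 - 22630)*(-12955 - 6526) = -11266*(-19481) = 219472946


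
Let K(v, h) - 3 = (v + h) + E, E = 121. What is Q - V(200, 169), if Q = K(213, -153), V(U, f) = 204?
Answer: -20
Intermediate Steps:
K(v, h) = 124 + h + v (K(v, h) = 3 + ((v + h) + 121) = 3 + ((h + v) + 121) = 3 + (121 + h + v) = 124 + h + v)
Q = 184 (Q = 124 - 153 + 213 = 184)
Q - V(200, 169) = 184 - 1*204 = 184 - 204 = -20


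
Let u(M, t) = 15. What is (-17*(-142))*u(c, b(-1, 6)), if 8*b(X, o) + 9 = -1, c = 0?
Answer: 36210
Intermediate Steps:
b(X, o) = -5/4 (b(X, o) = -9/8 + (⅛)*(-1) = -9/8 - ⅛ = -5/4)
(-17*(-142))*u(c, b(-1, 6)) = -17*(-142)*15 = 2414*15 = 36210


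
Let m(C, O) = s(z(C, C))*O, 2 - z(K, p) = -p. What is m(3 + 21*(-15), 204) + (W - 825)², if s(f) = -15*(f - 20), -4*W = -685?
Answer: 22995025/16 ≈ 1.4372e+6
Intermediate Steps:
W = 685/4 (W = -¼*(-685) = 685/4 ≈ 171.25)
z(K, p) = 2 + p (z(K, p) = 2 - (-1)*p = 2 + p)
s(f) = 300 - 15*f (s(f) = -15*(-20 + f) = 300 - 15*f)
m(C, O) = O*(270 - 15*C) (m(C, O) = (300 - 15*(2 + C))*O = (300 + (-30 - 15*C))*O = (270 - 15*C)*O = O*(270 - 15*C))
m(3 + 21*(-15), 204) + (W - 825)² = 15*204*(18 - (3 + 21*(-15))) + (685/4 - 825)² = 15*204*(18 - (3 - 315)) + (-2615/4)² = 15*204*(18 - 1*(-312)) + 6838225/16 = 15*204*(18 + 312) + 6838225/16 = 15*204*330 + 6838225/16 = 1009800 + 6838225/16 = 22995025/16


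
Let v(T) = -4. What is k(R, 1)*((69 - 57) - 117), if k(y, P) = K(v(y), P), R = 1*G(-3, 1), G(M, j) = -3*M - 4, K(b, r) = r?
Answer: -105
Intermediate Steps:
G(M, j) = -4 - 3*M
R = 5 (R = 1*(-4 - 3*(-3)) = 1*(-4 + 9) = 1*5 = 5)
k(y, P) = P
k(R, 1)*((69 - 57) - 117) = 1*((69 - 57) - 117) = 1*(12 - 117) = 1*(-105) = -105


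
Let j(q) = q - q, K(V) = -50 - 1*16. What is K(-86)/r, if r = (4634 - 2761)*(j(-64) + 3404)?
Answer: -33/3187846 ≈ -1.0352e-5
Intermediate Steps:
K(V) = -66 (K(V) = -50 - 16 = -66)
j(q) = 0
r = 6375692 (r = (4634 - 2761)*(0 + 3404) = 1873*3404 = 6375692)
K(-86)/r = -66/6375692 = -66*1/6375692 = -33/3187846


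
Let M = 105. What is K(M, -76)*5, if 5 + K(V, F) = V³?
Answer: 5788100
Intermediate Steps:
K(V, F) = -5 + V³
K(M, -76)*5 = (-5 + 105³)*5 = (-5 + 1157625)*5 = 1157620*5 = 5788100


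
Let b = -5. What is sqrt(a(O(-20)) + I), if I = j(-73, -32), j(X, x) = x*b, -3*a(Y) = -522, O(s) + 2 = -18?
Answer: sqrt(334) ≈ 18.276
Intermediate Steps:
O(s) = -20 (O(s) = -2 - 18 = -20)
a(Y) = 174 (a(Y) = -1/3*(-522) = 174)
j(X, x) = -5*x (j(X, x) = x*(-5) = -5*x)
I = 160 (I = -5*(-32) = 160)
sqrt(a(O(-20)) + I) = sqrt(174 + 160) = sqrt(334)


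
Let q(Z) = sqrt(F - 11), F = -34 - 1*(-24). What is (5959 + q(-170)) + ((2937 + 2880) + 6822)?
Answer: 18598 + I*sqrt(21) ≈ 18598.0 + 4.5826*I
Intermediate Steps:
F = -10 (F = -34 + 24 = -10)
q(Z) = I*sqrt(21) (q(Z) = sqrt(-10 - 11) = sqrt(-21) = I*sqrt(21))
(5959 + q(-170)) + ((2937 + 2880) + 6822) = (5959 + I*sqrt(21)) + ((2937 + 2880) + 6822) = (5959 + I*sqrt(21)) + (5817 + 6822) = (5959 + I*sqrt(21)) + 12639 = 18598 + I*sqrt(21)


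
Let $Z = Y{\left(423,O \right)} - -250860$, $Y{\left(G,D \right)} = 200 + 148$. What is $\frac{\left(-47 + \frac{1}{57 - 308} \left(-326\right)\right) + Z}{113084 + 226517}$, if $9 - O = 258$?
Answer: $\frac{63041737}{85239851} \approx 0.73958$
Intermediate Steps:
$O = -249$ ($O = 9 - 258 = -249$)
$Y{\left(G,D \right)} = 348$
$Z = 251208$ ($Z = 348 - -250860 = 348 + 250860 = 251208$)
$\frac{\left(-47 + \frac{1}{57 - 308} \left(-326\right)\right) + Z}{113084 + 226517} = \frac{\left(-47 + \frac{1}{57 - 308} \left(-326\right)\right) + 251208}{113084 + 226517} = \frac{\left(-47 + \frac{1}{-251} \left(-326\right)\right) + 251208}{339601} = \left(\left(-47 - - \frac{326}{251}\right) + 251208\right) \frac{1}{339601} = \left(\left(-47 + \frac{326}{251}\right) + 251208\right) \frac{1}{339601} = \left(- \frac{11471}{251} + 251208\right) \frac{1}{339601} = \frac{63041737}{251} \cdot \frac{1}{339601} = \frac{63041737}{85239851}$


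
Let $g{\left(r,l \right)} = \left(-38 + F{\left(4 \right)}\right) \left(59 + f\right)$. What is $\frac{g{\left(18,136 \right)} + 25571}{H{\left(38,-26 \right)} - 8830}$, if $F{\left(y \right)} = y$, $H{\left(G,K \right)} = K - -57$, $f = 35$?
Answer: $- \frac{22375}{8799} \approx -2.5429$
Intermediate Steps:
$H{\left(G,K \right)} = 57 + K$ ($H{\left(G,K \right)} = K + 57 = 57 + K$)
$g{\left(r,l \right)} = -3196$ ($g{\left(r,l \right)} = \left(-38 + 4\right) \left(59 + 35\right) = \left(-34\right) 94 = -3196$)
$\frac{g{\left(18,136 \right)} + 25571}{H{\left(38,-26 \right)} - 8830} = \frac{-3196 + 25571}{\left(57 - 26\right) - 8830} = \frac{22375}{31 - 8830} = \frac{22375}{-8799} = 22375 \left(- \frac{1}{8799}\right) = - \frac{22375}{8799}$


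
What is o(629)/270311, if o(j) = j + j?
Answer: 1258/270311 ≈ 0.0046539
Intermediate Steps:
o(j) = 2*j
o(629)/270311 = (2*629)/270311 = 1258*(1/270311) = 1258/270311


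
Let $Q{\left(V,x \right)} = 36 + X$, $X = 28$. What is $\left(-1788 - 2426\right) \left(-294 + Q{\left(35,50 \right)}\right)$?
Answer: $969220$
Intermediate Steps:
$Q{\left(V,x \right)} = 64$ ($Q{\left(V,x \right)} = 36 + 28 = 64$)
$\left(-1788 - 2426\right) \left(-294 + Q{\left(35,50 \right)}\right) = \left(-1788 - 2426\right) \left(-294 + 64\right) = \left(-4214\right) \left(-230\right) = 969220$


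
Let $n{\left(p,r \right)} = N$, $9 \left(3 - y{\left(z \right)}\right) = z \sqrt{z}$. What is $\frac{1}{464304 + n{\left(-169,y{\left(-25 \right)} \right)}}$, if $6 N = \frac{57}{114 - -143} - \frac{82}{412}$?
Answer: $\frac{317652}{147487095413} \approx 2.1538 \cdot 10^{-6}$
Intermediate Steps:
$y{\left(z \right)} = 3 - \frac{z^{\frac{3}{2}}}{9}$ ($y{\left(z \right)} = 3 - \frac{z \sqrt{z}}{9} = 3 - \frac{z^{\frac{3}{2}}}{9}$)
$N = \frac{1205}{317652}$ ($N = \frac{\frac{57}{114 - -143} - \frac{82}{412}}{6} = \frac{\frac{57}{114 + 143} - \frac{41}{206}}{6} = \frac{\frac{57}{257} - \frac{41}{206}}{6} = \frac{1}{6} \cdot \frac{1205}{52942} = \frac{1205}{317652} \approx 0.0037935$)
$n{\left(p,r \right)} = \frac{1205}{317652}$
$\frac{1}{464304 + n{\left(-169,y{\left(-25 \right)} \right)}} = \frac{1}{464304 + \frac{1205}{317652}} = \frac{1}{\frac{147487095413}{317652}} = \frac{317652}{147487095413}$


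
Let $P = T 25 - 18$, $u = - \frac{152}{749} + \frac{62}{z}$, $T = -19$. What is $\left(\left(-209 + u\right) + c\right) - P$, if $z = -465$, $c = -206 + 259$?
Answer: $\frac{3782417}{11235} \approx 336.66$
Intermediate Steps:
$c = 53$
$u = - \frac{3778}{11235}$ ($u = - \frac{152}{749} + \frac{62}{-465} = \left(-152\right) \frac{1}{749} + 62 \left(- \frac{1}{465}\right) = - \frac{152}{749} - \frac{2}{15} = - \frac{3778}{11235} \approx -0.33627$)
$P = -493$ ($P = \left(-19\right) 25 - 18 = -475 - 18 = -493$)
$\left(\left(-209 + u\right) + c\right) - P = \left(\left(-209 - \frac{3778}{11235}\right) + 53\right) - -493 = \left(- \frac{2351893}{11235} + 53\right) + 493 = - \frac{1756438}{11235} + 493 = \frac{3782417}{11235}$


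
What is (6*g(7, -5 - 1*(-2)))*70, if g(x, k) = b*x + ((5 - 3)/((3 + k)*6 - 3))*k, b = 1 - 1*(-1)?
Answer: 6720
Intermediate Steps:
b = 2 (b = 1 + 1 = 2)
g(x, k) = 2*x + 2*k/(15 + 6*k) (g(x, k) = 2*x + ((5 - 3)/((3 + k)*6 - 3))*k = 2*x + (2/((18 + 6*k) - 3))*k = 2*x + (2/(15 + 6*k))*k = 2*x + 2*k/(15 + 6*k))
(6*g(7, -5 - 1*(-2)))*70 = (6*(2*((-5 - 1*(-2)) + 15*7 + 6*(-5 - 1*(-2))*7)/(3*(5 + 2*(-5 - 1*(-2))))))*70 = (6*(2*((-5 + 2) + 105 + 6*(-5 + 2)*7)/(3*(5 + 2*(-5 + 2)))))*70 = (6*(2*(-3 + 105 + 6*(-3)*7)/(3*(5 + 2*(-3)))))*70 = (6*(2*(-3 + 105 - 126)/(3*(5 - 6))))*70 = (6*((⅔)*(-24)/(-1)))*70 = (6*((⅔)*(-1)*(-24)))*70 = (6*16)*70 = 96*70 = 6720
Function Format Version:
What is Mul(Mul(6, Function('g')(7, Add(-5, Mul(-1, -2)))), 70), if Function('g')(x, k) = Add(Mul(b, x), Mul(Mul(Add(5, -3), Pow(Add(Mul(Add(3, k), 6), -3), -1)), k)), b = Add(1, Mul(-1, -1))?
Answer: 6720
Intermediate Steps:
b = 2 (b = Add(1, 1) = 2)
Function('g')(x, k) = Add(Mul(2, x), Mul(2, k, Pow(Add(15, Mul(6, k)), -1))) (Function('g')(x, k) = Add(Mul(2, x), Mul(Mul(Add(5, -3), Pow(Add(Mul(Add(3, k), 6), -3), -1)), k)) = Add(Mul(2, x), Mul(Mul(2, Pow(Add(Add(18, Mul(6, k)), -3), -1)), k)) = Add(Mul(2, x), Mul(Mul(2, Pow(Add(15, Mul(6, k)), -1)), k)) = Add(Mul(2, x), Mul(2, k, Pow(Add(15, Mul(6, k)), -1))))
Mul(Mul(6, Function('g')(7, Add(-5, Mul(-1, -2)))), 70) = Mul(Mul(6, Mul(Rational(2, 3), Pow(Add(5, Mul(2, Add(-5, Mul(-1, -2)))), -1), Add(Add(-5, Mul(-1, -2)), Mul(15, 7), Mul(6, Add(-5, Mul(-1, -2)), 7)))), 70) = Mul(Mul(6, Mul(Rational(2, 3), Pow(Add(5, Mul(2, Add(-5, 2))), -1), Add(Add(-5, 2), 105, Mul(6, Add(-5, 2), 7)))), 70) = Mul(Mul(6, Mul(Rational(2, 3), Pow(Add(5, Mul(2, -3)), -1), Add(-3, 105, Mul(6, -3, 7)))), 70) = Mul(Mul(6, Mul(Rational(2, 3), Pow(Add(5, -6), -1), Add(-3, 105, -126))), 70) = Mul(Mul(6, Mul(Rational(2, 3), Pow(-1, -1), -24)), 70) = Mul(Mul(6, Mul(Rational(2, 3), -1, -24)), 70) = Mul(Mul(6, 16), 70) = Mul(96, 70) = 6720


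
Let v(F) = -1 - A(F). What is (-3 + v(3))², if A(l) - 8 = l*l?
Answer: 441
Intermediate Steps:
A(l) = 8 + l² (A(l) = 8 + l*l = 8 + l²)
v(F) = -9 - F² (v(F) = -1 - (8 + F²) = -1 + (-8 - F²) = -9 - F²)
(-3 + v(3))² = (-3 + (-9 - 1*3²))² = (-3 + (-9 - 1*9))² = (-3 + (-9 - 9))² = (-3 - 18)² = (-21)² = 441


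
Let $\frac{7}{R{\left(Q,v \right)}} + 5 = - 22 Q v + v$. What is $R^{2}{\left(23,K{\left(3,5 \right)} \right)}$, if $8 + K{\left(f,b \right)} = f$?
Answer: $\frac{1}{129600} \approx 7.7161 \cdot 10^{-6}$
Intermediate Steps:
$K{\left(f,b \right)} = -8 + f$
$R{\left(Q,v \right)} = \frac{7}{-5 + v - 22 Q v}$ ($R{\left(Q,v \right)} = \frac{7}{-5 + \left(- 22 Q v + v\right)} = \frac{7}{-5 - \left(- v + 22 Q v\right)} = \frac{7}{-5 + v - 22 Q v}$)
$R^{2}{\left(23,K{\left(3,5 \right)} \right)} = \left(- \frac{7}{5 - \left(-8 + 3\right) + 22 \cdot 23 \left(-8 + 3\right)}\right)^{2} = \left(- \frac{7}{5 - -5 + 22 \cdot 23 \left(-5\right)}\right)^{2} = \left(- \frac{7}{5 + 5 - 2530}\right)^{2} = \left(- \frac{7}{-2520}\right)^{2} = \left(\left(-7\right) \left(- \frac{1}{2520}\right)\right)^{2} = \left(\frac{1}{360}\right)^{2} = \frac{1}{129600}$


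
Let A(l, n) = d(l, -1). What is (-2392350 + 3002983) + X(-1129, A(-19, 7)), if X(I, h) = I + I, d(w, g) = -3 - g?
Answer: 608375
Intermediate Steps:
A(l, n) = -2 (A(l, n) = -3 - 1*(-1) = -3 + 1 = -2)
X(I, h) = 2*I
(-2392350 + 3002983) + X(-1129, A(-19, 7)) = (-2392350 + 3002983) + 2*(-1129) = 610633 - 2258 = 608375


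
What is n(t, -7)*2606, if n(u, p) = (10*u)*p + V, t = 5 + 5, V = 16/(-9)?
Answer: -16459496/9 ≈ -1.8288e+6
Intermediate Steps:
V = -16/9 (V = 16*(-1/9) = -16/9 ≈ -1.7778)
t = 10
n(u, p) = -16/9 + 10*p*u (n(u, p) = (10*u)*p - 16/9 = 10*p*u - 16/9 = -16/9 + 10*p*u)
n(t, -7)*2606 = (-16/9 + 10*(-7)*10)*2606 = (-16/9 - 700)*2606 = -6316/9*2606 = -16459496/9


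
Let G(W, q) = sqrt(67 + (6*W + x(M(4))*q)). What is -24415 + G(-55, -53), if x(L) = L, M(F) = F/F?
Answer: -24415 + 2*I*sqrt(79) ≈ -24415.0 + 17.776*I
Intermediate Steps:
M(F) = 1
G(W, q) = sqrt(67 + q + 6*W) (G(W, q) = sqrt(67 + (6*W + 1*q)) = sqrt(67 + (6*W + q)) = sqrt(67 + (q + 6*W)) = sqrt(67 + q + 6*W))
-24415 + G(-55, -53) = -24415 + sqrt(67 - 53 + 6*(-55)) = -24415 + sqrt(67 - 53 - 330) = -24415 + sqrt(-316) = -24415 + 2*I*sqrt(79)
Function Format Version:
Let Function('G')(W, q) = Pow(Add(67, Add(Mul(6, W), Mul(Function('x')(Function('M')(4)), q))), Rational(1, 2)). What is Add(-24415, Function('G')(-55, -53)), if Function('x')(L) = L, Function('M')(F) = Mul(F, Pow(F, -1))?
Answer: Add(-24415, Mul(2, I, Pow(79, Rational(1, 2)))) ≈ Add(-24415., Mul(17.776, I))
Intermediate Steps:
Function('M')(F) = 1
Function('G')(W, q) = Pow(Add(67, q, Mul(6, W)), Rational(1, 2)) (Function('G')(W, q) = Pow(Add(67, Add(Mul(6, W), Mul(1, q))), Rational(1, 2)) = Pow(Add(67, Add(Mul(6, W), q)), Rational(1, 2)) = Pow(Add(67, Add(q, Mul(6, W))), Rational(1, 2)) = Pow(Add(67, q, Mul(6, W)), Rational(1, 2)))
Add(-24415, Function('G')(-55, -53)) = Add(-24415, Pow(Add(67, -53, Mul(6, -55)), Rational(1, 2))) = Add(-24415, Pow(Add(67, -53, -330), Rational(1, 2))) = Add(-24415, Pow(-316, Rational(1, 2))) = Add(-24415, Mul(2, I, Pow(79, Rational(1, 2))))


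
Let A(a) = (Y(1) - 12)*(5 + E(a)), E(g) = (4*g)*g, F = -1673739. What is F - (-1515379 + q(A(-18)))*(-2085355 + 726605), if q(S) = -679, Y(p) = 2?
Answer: -2059945481239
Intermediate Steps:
E(g) = 4*g²
A(a) = -50 - 40*a² (A(a) = (2 - 12)*(5 + 4*a²) = -10*(5 + 4*a²) = -50 - 40*a²)
F - (-1515379 + q(A(-18)))*(-2085355 + 726605) = -1673739 - (-1515379 - 679)*(-2085355 + 726605) = -1673739 - (-1516058)*(-1358750) = -1673739 - 1*2059943807500 = -1673739 - 2059943807500 = -2059945481239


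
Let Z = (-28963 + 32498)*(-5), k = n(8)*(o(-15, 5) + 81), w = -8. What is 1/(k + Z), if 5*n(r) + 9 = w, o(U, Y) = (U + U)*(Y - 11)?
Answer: -5/92812 ≈ -5.3872e-5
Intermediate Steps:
o(U, Y) = 2*U*(-11 + Y) (o(U, Y) = (2*U)*(-11 + Y) = 2*U*(-11 + Y))
n(r) = -17/5 (n(r) = -9/5 + (⅕)*(-8) = -9/5 - 8/5 = -17/5)
k = -4437/5 (k = -17*(2*(-15)*(-11 + 5) + 81)/5 = -17*(2*(-15)*(-6) + 81)/5 = -17*(180 + 81)/5 = -17/5*261 = -4437/5 ≈ -887.40)
Z = -17675 (Z = 3535*(-5) = -17675)
1/(k + Z) = 1/(-4437/5 - 17675) = 1/(-92812/5) = -5/92812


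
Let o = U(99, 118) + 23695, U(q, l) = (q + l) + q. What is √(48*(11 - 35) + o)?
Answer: √22859 ≈ 151.19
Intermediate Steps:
U(q, l) = l + 2*q (U(q, l) = (l + q) + q = l + 2*q)
o = 24011 (o = (118 + 2*99) + 23695 = (118 + 198) + 23695 = 316 + 23695 = 24011)
√(48*(11 - 35) + o) = √(48*(11 - 35) + 24011) = √(48*(-24) + 24011) = √(-1152 + 24011) = √22859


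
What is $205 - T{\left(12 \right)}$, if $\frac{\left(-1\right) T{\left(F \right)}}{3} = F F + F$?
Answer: $673$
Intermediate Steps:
$T{\left(F \right)} = - 3 F - 3 F^{2}$ ($T{\left(F \right)} = - 3 \left(F F + F\right) = - 3 \left(F^{2} + F\right) = - 3 \left(F + F^{2}\right) = - 3 F - 3 F^{2}$)
$205 - T{\left(12 \right)} = 205 - \left(-3\right) 12 \left(1 + 12\right) = 205 - \left(-3\right) 12 \cdot 13 = 205 - -468 = 205 + 468 = 673$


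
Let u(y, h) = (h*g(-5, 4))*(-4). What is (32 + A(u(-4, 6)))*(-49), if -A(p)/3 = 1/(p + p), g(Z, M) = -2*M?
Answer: -200655/128 ≈ -1567.6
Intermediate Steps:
u(y, h) = 32*h (u(y, h) = (h*(-2*4))*(-4) = (h*(-8))*(-4) = -8*h*(-4) = 32*h)
A(p) = -3/(2*p) (A(p) = -3/(p + p) = -3*1/(2*p) = -3/(2*p))
(32 + A(u(-4, 6)))*(-49) = (32 - 3/(2*(32*6)))*(-49) = (32 - 3/2/192)*(-49) = (32 - 3/2*1/192)*(-49) = (32 - 1/128)*(-49) = (4095/128)*(-49) = -200655/128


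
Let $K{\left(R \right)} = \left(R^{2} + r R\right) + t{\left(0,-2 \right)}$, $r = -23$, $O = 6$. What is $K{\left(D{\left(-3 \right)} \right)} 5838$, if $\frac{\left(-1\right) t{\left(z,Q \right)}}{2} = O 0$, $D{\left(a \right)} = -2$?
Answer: $291900$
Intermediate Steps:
$t{\left(z,Q \right)} = 0$ ($t{\left(z,Q \right)} = - 2 \cdot 6 \cdot 0 = \left(-2\right) 0 = 0$)
$K{\left(R \right)} = R^{2} - 23 R$ ($K{\left(R \right)} = \left(R^{2} - 23 R\right) + 0 = R^{2} - 23 R$)
$K{\left(D{\left(-3 \right)} \right)} 5838 = - 2 \left(-23 - 2\right) 5838 = \left(-2\right) \left(-25\right) 5838 = 50 \cdot 5838 = 291900$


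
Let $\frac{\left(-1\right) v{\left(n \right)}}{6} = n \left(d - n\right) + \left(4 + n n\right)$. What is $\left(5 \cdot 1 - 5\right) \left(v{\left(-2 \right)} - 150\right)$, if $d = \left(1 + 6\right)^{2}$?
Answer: $0$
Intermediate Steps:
$d = 49$ ($d = 7^{2} = 49$)
$v{\left(n \right)} = -24 - 6 n^{2} - 6 n \left(49 - n\right)$ ($v{\left(n \right)} = - 6 \left(n \left(49 - n\right) + \left(4 + n n\right)\right) = - 6 \left(n \left(49 - n\right) + \left(4 + n^{2}\right)\right) = - 6 \left(4 + n^{2} + n \left(49 - n\right)\right) = -24 - 6 n^{2} - 6 n \left(49 - n\right)$)
$\left(5 \cdot 1 - 5\right) \left(v{\left(-2 \right)} - 150\right) = \left(5 \cdot 1 - 5\right) \left(\left(-24 - -588\right) - 150\right) = \left(5 - 5\right) \left(\left(-24 + 588\right) - 150\right) = 0 \left(564 - 150\right) = 0 \cdot 414 = 0$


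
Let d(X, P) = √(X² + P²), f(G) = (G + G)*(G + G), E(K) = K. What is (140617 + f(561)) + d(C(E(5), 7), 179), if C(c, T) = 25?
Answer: 1399501 + √32666 ≈ 1.3997e+6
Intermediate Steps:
f(G) = 4*G² (f(G) = (2*G)*(2*G) = 4*G²)
d(X, P) = √(P² + X²)
(140617 + f(561)) + d(C(E(5), 7), 179) = (140617 + 4*561²) + √(179² + 25²) = (140617 + 4*314721) + √(32041 + 625) = (140617 + 1258884) + √32666 = 1399501 + √32666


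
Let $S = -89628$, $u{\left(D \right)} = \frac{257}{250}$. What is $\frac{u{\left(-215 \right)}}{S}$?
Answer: $- \frac{257}{22407000} \approx -1.147 \cdot 10^{-5}$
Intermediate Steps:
$u{\left(D \right)} = \frac{257}{250}$ ($u{\left(D \right)} = 257 \cdot \frac{1}{250} = \frac{257}{250}$)
$\frac{u{\left(-215 \right)}}{S} = \frac{257}{250 \left(-89628\right)} = \frac{257}{250} \left(- \frac{1}{89628}\right) = - \frac{257}{22407000}$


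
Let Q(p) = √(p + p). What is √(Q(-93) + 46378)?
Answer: √(46378 + I*√186) ≈ 215.36 + 0.0317*I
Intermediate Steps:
Q(p) = √2*√p (Q(p) = √(2*p) = √2*√p)
√(Q(-93) + 46378) = √(√2*√(-93) + 46378) = √(√2*(I*√93) + 46378) = √(I*√186 + 46378) = √(46378 + I*√186)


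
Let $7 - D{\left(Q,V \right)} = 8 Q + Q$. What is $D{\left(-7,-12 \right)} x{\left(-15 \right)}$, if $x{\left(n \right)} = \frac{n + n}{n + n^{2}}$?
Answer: $-10$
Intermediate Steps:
$D{\left(Q,V \right)} = 7 - 9 Q$ ($D{\left(Q,V \right)} = 7 - \left(8 Q + Q\right) = 7 - 9 Q$)
$x{\left(n \right)} = \frac{2 n}{n + n^{2}}$
$D{\left(-7,-12 \right)} x{\left(-15 \right)} = \left(7 - -63\right) \frac{2}{1 - 15} = \left(7 + 63\right) \frac{2}{-14} = 70 \cdot 2 \left(- \frac{1}{14}\right) = 70 \left(- \frac{1}{7}\right) = -10$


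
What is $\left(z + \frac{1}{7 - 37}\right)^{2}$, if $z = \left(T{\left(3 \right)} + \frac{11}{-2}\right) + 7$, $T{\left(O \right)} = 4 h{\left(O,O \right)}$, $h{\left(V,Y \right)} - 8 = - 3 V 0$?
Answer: $\frac{252004}{225} \approx 1120.0$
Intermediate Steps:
$h{\left(V,Y \right)} = 8$ ($h{\left(V,Y \right)} = 8 + - 3 V 0 = 8 + 0 = 8$)
$T{\left(O \right)} = 32$ ($T{\left(O \right)} = 4 \cdot 8 = 32$)
$z = \frac{67}{2}$ ($z = \left(32 + \frac{11}{-2}\right) + 7 = \left(32 + 11 \left(- \frac{1}{2}\right)\right) + 7 = \left(32 - \frac{11}{2}\right) + 7 = \frac{53}{2} + 7 = \frac{67}{2} \approx 33.5$)
$\left(z + \frac{1}{7 - 37}\right)^{2} = \left(\frac{67}{2} + \frac{1}{7 - 37}\right)^{2} = \left(\frac{67}{2} + \frac{1}{-30}\right)^{2} = \left(\frac{67}{2} - \frac{1}{30}\right)^{2} = \left(\frac{502}{15}\right)^{2} = \frac{252004}{225}$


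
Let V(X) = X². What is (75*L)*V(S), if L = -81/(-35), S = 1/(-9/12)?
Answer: 2160/7 ≈ 308.57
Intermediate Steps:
S = -4/3 (S = 1/(-9*1/12) = 1/(-¾) = -4/3 ≈ -1.3333)
L = 81/35 (L = -81*(-1/35) = 81/35 ≈ 2.3143)
(75*L)*V(S) = (75*(81/35))*(-4/3)² = (1215/7)*(16/9) = 2160/7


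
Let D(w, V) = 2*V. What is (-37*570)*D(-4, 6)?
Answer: -253080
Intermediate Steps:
(-37*570)*D(-4, 6) = (-37*570)*(2*6) = -21090*12 = -253080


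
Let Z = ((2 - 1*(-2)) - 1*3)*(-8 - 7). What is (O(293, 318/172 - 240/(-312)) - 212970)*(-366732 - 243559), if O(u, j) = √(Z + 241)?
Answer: 129973674270 - 610291*√226 ≈ 1.2996e+11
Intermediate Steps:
Z = -15 (Z = ((2 + 2) - 3)*(-15) = (4 - 3)*(-15) = 1*(-15) = -15)
O(u, j) = √226 (O(u, j) = √(-15 + 241) = √226)
(O(293, 318/172 - 240/(-312)) - 212970)*(-366732 - 243559) = (√226 - 212970)*(-366732 - 243559) = (-212970 + √226)*(-610291) = 129973674270 - 610291*√226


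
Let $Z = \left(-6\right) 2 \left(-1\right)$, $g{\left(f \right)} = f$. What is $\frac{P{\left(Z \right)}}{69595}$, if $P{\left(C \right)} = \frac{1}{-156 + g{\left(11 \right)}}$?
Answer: $- \frac{1}{10091275} \approx -9.9095 \cdot 10^{-8}$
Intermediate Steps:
$Z = 12$ ($Z = \left(-12\right) \left(-1\right) = 12$)
$P{\left(C \right)} = - \frac{1}{145}$ ($P{\left(C \right)} = \frac{1}{-156 + 11} = \frac{1}{-145} = - \frac{1}{145}$)
$\frac{P{\left(Z \right)}}{69595} = - \frac{1}{145 \cdot 69595} = \left(- \frac{1}{145}\right) \frac{1}{69595} = - \frac{1}{10091275}$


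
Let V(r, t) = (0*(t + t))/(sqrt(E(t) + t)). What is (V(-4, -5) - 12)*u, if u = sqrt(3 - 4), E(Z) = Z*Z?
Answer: -12*I ≈ -12.0*I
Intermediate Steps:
E(Z) = Z**2
V(r, t) = 0 (V(r, t) = (0*(t + t))/(sqrt(t**2 + t)) = (0*(2*t))/(sqrt(t + t**2)) = 0/sqrt(t + t**2) = 0)
u = I (u = sqrt(-1) = I ≈ 1.0*I)
(V(-4, -5) - 12)*u = (0 - 12)*I = -12*I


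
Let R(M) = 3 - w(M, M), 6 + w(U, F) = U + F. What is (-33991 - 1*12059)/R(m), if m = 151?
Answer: 46050/293 ≈ 157.17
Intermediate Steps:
w(U, F) = -6 + F + U (w(U, F) = -6 + (U + F) = -6 + (F + U) = -6 + F + U)
R(M) = 9 - 2*M (R(M) = 3 - (-6 + M + M) = 3 - (-6 + 2*M) = 3 + (6 - 2*M) = 9 - 2*M)
(-33991 - 1*12059)/R(m) = (-33991 - 1*12059)/(9 - 2*151) = (-33991 - 12059)/(9 - 302) = -46050/(-293) = -46050*(-1/293) = 46050/293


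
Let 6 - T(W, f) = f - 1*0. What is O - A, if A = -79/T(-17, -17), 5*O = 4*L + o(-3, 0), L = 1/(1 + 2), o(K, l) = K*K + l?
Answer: 1898/345 ≈ 5.5014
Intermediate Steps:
T(W, f) = 6 - f (T(W, f) = 6 - (f - 1*0) = 6 - (f + 0) = 6 - f)
o(K, l) = l + K² (o(K, l) = K² + l = l + K²)
L = ⅓ (L = 1/3 = ⅓ ≈ 0.33333)
O = 31/15 (O = (4*(⅓) + (0 + (-3)²))/5 = (4/3 + (0 + 9))/5 = (4/3 + 9)/5 = (⅕)*(31/3) = 31/15 ≈ 2.0667)
A = -79/23 (A = -79/(6 - 1*(-17)) = -79/(6 + 17) = -79/23 ≈ -3.4348)
O - A = 31/15 - 1*(-79/23) = 31/15 + 79/23 = 1898/345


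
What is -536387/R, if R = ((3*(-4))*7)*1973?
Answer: 536387/165732 ≈ 3.2365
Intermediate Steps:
R = -165732 (R = -12*7*1973 = -84*1973 = -165732)
-536387/R = -536387/(-165732) = -536387*(-1/165732) = 536387/165732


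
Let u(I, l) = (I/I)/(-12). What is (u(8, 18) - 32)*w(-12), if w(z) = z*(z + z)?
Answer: -9240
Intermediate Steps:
w(z) = 2*z**2 (w(z) = z*(2*z) = 2*z**2)
u(I, l) = -1/12 (u(I, l) = 1*(-1/12) = -1/12)
(u(8, 18) - 32)*w(-12) = (-1/12 - 32)*(2*(-12)**2) = -385*144/6 = -385/12*288 = -9240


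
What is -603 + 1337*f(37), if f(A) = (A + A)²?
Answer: 7320809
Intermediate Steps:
f(A) = 4*A² (f(A) = (2*A)² = 4*A²)
-603 + 1337*f(37) = -603 + 1337*(4*37²) = -603 + 1337*(4*1369) = -603 + 1337*5476 = -603 + 7321412 = 7320809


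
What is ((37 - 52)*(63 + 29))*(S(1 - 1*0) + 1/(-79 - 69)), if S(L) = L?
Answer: -50715/37 ≈ -1370.7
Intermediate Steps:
((37 - 52)*(63 + 29))*(S(1 - 1*0) + 1/(-79 - 69)) = ((37 - 52)*(63 + 29))*((1 - 1*0) + 1/(-79 - 69)) = (-15*92)*((1 + 0) + 1/(-148)) = -1380*(1 - 1/148) = -1380*147/148 = -50715/37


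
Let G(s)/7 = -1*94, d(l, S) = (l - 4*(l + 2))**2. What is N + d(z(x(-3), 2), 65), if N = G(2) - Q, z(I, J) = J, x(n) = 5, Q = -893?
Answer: 431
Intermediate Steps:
d(l, S) = (-8 - 3*l)**2 (d(l, S) = (l - 4*(2 + l))**2 = (l + (-8 - 4*l))**2 = (-8 - 3*l)**2)
G(s) = -658 (G(s) = 7*(-1*94) = 7*(-94) = -658)
N = 235 (N = -658 - 1*(-893) = -658 + 893 = 235)
N + d(z(x(-3), 2), 65) = 235 + (8 + 3*2)**2 = 235 + (8 + 6)**2 = 235 + 14**2 = 235 + 196 = 431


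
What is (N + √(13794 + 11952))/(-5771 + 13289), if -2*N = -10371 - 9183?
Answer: 3259/2506 + √25746/7518 ≈ 1.3218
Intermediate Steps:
N = 9777 (N = -(-10371 - 9183)/2 = -½*(-19554) = 9777)
(N + √(13794 + 11952))/(-5771 + 13289) = (9777 + √(13794 + 11952))/(-5771 + 13289) = (9777 + √25746)/7518 = (9777 + √25746)*(1/7518) = 3259/2506 + √25746/7518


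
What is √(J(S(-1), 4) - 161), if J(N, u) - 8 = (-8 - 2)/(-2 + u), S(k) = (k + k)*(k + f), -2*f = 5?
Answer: I*√158 ≈ 12.57*I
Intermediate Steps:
f = -5/2 (f = -½*5 = -5/2 ≈ -2.5000)
S(k) = 2*k*(-5/2 + k) (S(k) = (k + k)*(k - 5/2) = (2*k)*(-5/2 + k) = 2*k*(-5/2 + k))
J(N, u) = 8 - 10/(-2 + u) (J(N, u) = 8 + (-8 - 2)/(-2 + u) = 8 - 10/(-2 + u))
√(J(S(-1), 4) - 161) = √(2*(-13 + 4*4)/(-2 + 4) - 161) = √(2*(-13 + 16)/2 - 161) = √(2*(½)*3 - 161) = √(3 - 161) = √(-158) = I*√158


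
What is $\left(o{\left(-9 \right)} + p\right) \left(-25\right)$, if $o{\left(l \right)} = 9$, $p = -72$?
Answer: $1575$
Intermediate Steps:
$\left(o{\left(-9 \right)} + p\right) \left(-25\right) = \left(9 - 72\right) \left(-25\right) = \left(-63\right) \left(-25\right) = 1575$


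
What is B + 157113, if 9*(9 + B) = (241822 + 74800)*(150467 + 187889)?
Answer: 107132367368/9 ≈ 1.1904e+10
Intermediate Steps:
B = 107130953351/9 (B = -9 + ((241822 + 74800)*(150467 + 187889))/9 = -9 + (316622*338356)/9 = -9 + (⅑)*107130953432 = -9 + 107130953432/9 = 107130953351/9 ≈ 1.1903e+10)
B + 157113 = 107130953351/9 + 157113 = 107132367368/9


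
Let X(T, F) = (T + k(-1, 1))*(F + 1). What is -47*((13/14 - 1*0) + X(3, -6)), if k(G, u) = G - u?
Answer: 2679/14 ≈ 191.36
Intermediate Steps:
X(T, F) = (1 + F)*(-2 + T) (X(T, F) = (T + (-1 - 1*1))*(F + 1) = (T + (-1 - 1))*(1 + F) = (T - 2)*(1 + F) = (-2 + T)*(1 + F) = (1 + F)*(-2 + T))
-47*((13/14 - 1*0) + X(3, -6)) = -47*((13/14 - 1*0) + (-2 + 3 - 2*(-6) - 6*3)) = -47*((13*(1/14) + 0) + (-2 + 3 + 12 - 18)) = -47*((13/14 + 0) - 5) = -47*(13/14 - 5) = -47*(-57/14) = 2679/14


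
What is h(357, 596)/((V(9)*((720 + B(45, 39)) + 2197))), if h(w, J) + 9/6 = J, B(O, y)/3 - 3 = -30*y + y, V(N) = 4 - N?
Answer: 1189/4670 ≈ 0.25460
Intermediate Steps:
B(O, y) = 9 - 87*y (B(O, y) = 9 + 3*(-30*y + y) = 9 + 3*(-29*y) = 9 - 87*y)
h(w, J) = -3/2 + J
h(357, 596)/((V(9)*((720 + B(45, 39)) + 2197))) = (-3/2 + 596)/(((4 - 1*9)*((720 + (9 - 87*39)) + 2197))) = 1189/(2*(((4 - 9)*((720 + (9 - 3393)) + 2197)))) = 1189/(2*((-5*((720 - 3384) + 2197)))) = 1189/(2*((-5*(-2664 + 2197)))) = 1189/(2*((-5*(-467)))) = (1189/2)/2335 = (1189/2)*(1/2335) = 1189/4670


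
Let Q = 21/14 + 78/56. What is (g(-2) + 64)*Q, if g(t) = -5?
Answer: 4779/28 ≈ 170.68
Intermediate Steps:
Q = 81/28 (Q = 21*(1/14) + 78*(1/56) = 3/2 + 39/28 = 81/28 ≈ 2.8929)
(g(-2) + 64)*Q = (-5 + 64)*(81/28) = 59*(81/28) = 4779/28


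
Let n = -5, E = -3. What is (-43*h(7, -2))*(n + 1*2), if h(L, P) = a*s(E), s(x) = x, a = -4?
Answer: 1548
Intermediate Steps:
h(L, P) = 12 (h(L, P) = -4*(-3) = 12)
(-43*h(7, -2))*(n + 1*2) = (-43*12)*(-5 + 1*2) = -516*(-5 + 2) = -516*(-3) = 1548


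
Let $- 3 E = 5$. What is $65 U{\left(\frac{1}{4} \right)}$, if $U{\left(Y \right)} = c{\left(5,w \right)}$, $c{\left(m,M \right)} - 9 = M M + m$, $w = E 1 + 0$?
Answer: $\frac{9815}{9} \approx 1090.6$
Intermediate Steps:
$E = - \frac{5}{3}$ ($E = \left(- \frac{1}{3}\right) 5 = - \frac{5}{3} \approx -1.6667$)
$w = - \frac{5}{3}$ ($w = \left(- \frac{5}{3}\right) 1 + 0 = - \frac{5}{3} + 0 = - \frac{5}{3} \approx -1.6667$)
$c{\left(m,M \right)} = 9 + m + M^{2}$ ($c{\left(m,M \right)} = 9 + \left(M M + m\right) = 9 + \left(M^{2} + m\right) = 9 + \left(m + M^{2}\right) = 9 + m + M^{2}$)
$U{\left(Y \right)} = \frac{151}{9}$ ($U{\left(Y \right)} = 9 + 5 + \left(- \frac{5}{3}\right)^{2} = 9 + 5 + \frac{25}{9} = \frac{151}{9}$)
$65 U{\left(\frac{1}{4} \right)} = 65 \cdot \frac{151}{9} = \frac{9815}{9}$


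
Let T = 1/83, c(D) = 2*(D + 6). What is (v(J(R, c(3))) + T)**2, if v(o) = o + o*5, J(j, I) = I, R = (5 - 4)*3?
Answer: 80371225/6889 ≈ 11667.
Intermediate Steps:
c(D) = 12 + 2*D (c(D) = 2*(6 + D) = 12 + 2*D)
R = 3 (R = 1*3 = 3)
T = 1/83 ≈ 0.012048
v(o) = 6*o (v(o) = o + 5*o = 6*o)
(v(J(R, c(3))) + T)**2 = (6*(12 + 2*3) + 1/83)**2 = (6*(12 + 6) + 1/83)**2 = (6*18 + 1/83)**2 = (108 + 1/83)**2 = (8965/83)**2 = 80371225/6889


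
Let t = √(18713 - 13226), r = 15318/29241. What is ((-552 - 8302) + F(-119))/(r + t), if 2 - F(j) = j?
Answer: 48291725934/57917880683 - 92185556733*√5487/57917880683 ≈ -117.07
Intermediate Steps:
F(j) = 2 - j
r = 1702/3249 (r = 15318*(1/29241) = 1702/3249 ≈ 0.52385)
t = √5487 ≈ 74.074
((-552 - 8302) + F(-119))/(r + t) = ((-552 - 8302) + (2 - 1*(-119)))/(1702/3249 + √5487) = (-8854 + (2 + 119))/(1702/3249 + √5487) = (-8854 + 121)/(1702/3249 + √5487) = -8733/(1702/3249 + √5487)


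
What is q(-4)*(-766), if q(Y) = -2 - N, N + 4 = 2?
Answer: 0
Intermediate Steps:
N = -2 (N = -4 + 2 = -2)
q(Y) = 0 (q(Y) = -2 - 1*(-2) = -2 + 2 = 0)
q(-4)*(-766) = 0*(-766) = 0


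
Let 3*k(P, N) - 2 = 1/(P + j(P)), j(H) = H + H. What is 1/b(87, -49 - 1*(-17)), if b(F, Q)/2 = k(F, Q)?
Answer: 783/1046 ≈ 0.74857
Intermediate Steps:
j(H) = 2*H
k(P, N) = 2/3 + 1/(9*P) (k(P, N) = 2/3 + 1/(3*(P + 2*P)) = 2/3 + 1/(3*((3*P))) = 2/3 + (1/(3*P))/3 = 2/3 + 1/(9*P))
b(F, Q) = 2*(1 + 6*F)/(9*F) (b(F, Q) = 2*((1 + 6*F)/(9*F)) = 2*(1 + 6*F)/(9*F))
1/b(87, -49 - 1*(-17)) = 1/((2/9)*(1 + 6*87)/87) = 1/((2/9)*(1/87)*(1 + 522)) = 1/((2/9)*(1/87)*523) = 1/(1046/783) = 783/1046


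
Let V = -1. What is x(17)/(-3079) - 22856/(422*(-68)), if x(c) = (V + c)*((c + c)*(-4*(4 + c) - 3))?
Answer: 178562239/11044373 ≈ 16.168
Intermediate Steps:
x(c) = 2*c*(-1 + c)*(-19 - 4*c) (x(c) = (-1 + c)*((c + c)*(-4*(4 + c) - 3)) = (-1 + c)*((2*c)*((-16 - 4*c) - 3)) = (-1 + c)*((2*c)*(-19 - 4*c)) = (-1 + c)*(2*c*(-19 - 4*c)) = 2*c*(-1 + c)*(-19 - 4*c))
x(17)/(-3079) - 22856/(422*(-68)) = (2*17*(19 - 15*17 - 4*17²))/(-3079) - 22856/(422*(-68)) = (2*17*(19 - 255 - 4*289))*(-1/3079) - 22856/(-28696) = (2*17*(19 - 255 - 1156))*(-1/3079) - 22856*(-1/28696) = (2*17*(-1392))*(-1/3079) + 2857/3587 = -47328*(-1/3079) + 2857/3587 = 47328/3079 + 2857/3587 = 178562239/11044373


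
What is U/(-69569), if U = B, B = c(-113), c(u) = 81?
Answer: -81/69569 ≈ -0.0011643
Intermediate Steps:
B = 81
U = 81
U/(-69569) = 81/(-69569) = 81*(-1/69569) = -81/69569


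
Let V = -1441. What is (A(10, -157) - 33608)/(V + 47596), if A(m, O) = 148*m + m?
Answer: -10706/15385 ≈ -0.69587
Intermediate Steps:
A(m, O) = 149*m
(A(10, -157) - 33608)/(V + 47596) = (149*10 - 33608)/(-1441 + 47596) = (1490 - 33608)/46155 = -32118*1/46155 = -10706/15385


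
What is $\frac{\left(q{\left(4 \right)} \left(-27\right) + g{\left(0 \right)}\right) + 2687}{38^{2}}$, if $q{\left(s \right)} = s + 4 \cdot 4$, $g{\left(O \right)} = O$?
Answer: $\frac{113}{76} \approx 1.4868$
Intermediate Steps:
$q{\left(s \right)} = 16 + s$ ($q{\left(s \right)} = s + 16 = 16 + s$)
$\frac{\left(q{\left(4 \right)} \left(-27\right) + g{\left(0 \right)}\right) + 2687}{38^{2}} = \frac{\left(\left(16 + 4\right) \left(-27\right) + 0\right) + 2687}{38^{2}} = \frac{\left(20 \left(-27\right) + 0\right) + 2687}{1444} = \left(\left(-540 + 0\right) + 2687\right) \frac{1}{1444} = \left(-540 + 2687\right) \frac{1}{1444} = 2147 \cdot \frac{1}{1444} = \frac{113}{76}$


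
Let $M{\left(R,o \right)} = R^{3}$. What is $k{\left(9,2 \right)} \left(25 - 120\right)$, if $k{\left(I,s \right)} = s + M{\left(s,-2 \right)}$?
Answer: $-950$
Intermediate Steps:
$k{\left(I,s \right)} = s + s^{3}$
$k{\left(9,2 \right)} \left(25 - 120\right) = \left(2 + 2^{3}\right) \left(25 - 120\right) = \left(2 + 8\right) \left(-95\right) = 10 \left(-95\right) = -950$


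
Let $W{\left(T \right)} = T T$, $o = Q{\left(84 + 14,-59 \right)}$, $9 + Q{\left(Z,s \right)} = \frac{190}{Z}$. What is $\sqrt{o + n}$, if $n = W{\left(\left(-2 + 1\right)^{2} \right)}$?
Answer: $\frac{3 i \sqrt{33}}{7} \approx 2.462 i$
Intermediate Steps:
$Q{\left(Z,s \right)} = -9 + \frac{190}{Z}$
$o = - \frac{346}{49}$ ($o = -9 + \frac{190}{84 + 14} = -9 + \frac{190}{98} = -9 + 190 \cdot \frac{1}{98} = -9 + \frac{95}{49} = - \frac{346}{49} \approx -7.0612$)
$W{\left(T \right)} = T^{2}$
$n = 1$ ($n = \left(\left(-2 + 1\right)^{2}\right)^{2} = \left(\left(-1\right)^{2}\right)^{2} = 1^{2} = 1$)
$\sqrt{o + n} = \sqrt{- \frac{346}{49} + 1} = \sqrt{- \frac{297}{49}} = \frac{3 i \sqrt{33}}{7}$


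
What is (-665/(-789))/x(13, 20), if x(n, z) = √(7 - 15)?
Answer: -665*I*√2/3156 ≈ -0.29799*I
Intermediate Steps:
x(n, z) = 2*I*√2 (x(n, z) = √(-8) = 2*I*√2)
(-665/(-789))/x(13, 20) = (-665/(-789))/((2*I*√2)) = (-665*(-1/789))*(-I*√2/4) = 665*(-I*√2/4)/789 = -665*I*√2/3156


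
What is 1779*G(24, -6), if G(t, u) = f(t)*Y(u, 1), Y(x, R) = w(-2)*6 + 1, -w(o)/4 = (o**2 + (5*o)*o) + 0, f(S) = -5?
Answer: 5114625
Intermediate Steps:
w(o) = -24*o**2 (w(o) = -4*((o**2 + (5*o)*o) + 0) = -4*((o**2 + 5*o**2) + 0) = -4*(6*o**2 + 0) = -24*o**2)
Y(x, R) = -575 (Y(x, R) = -24*(-2)**2*6 + 1 = -24*4*6 + 1 = -96*6 + 1 = -576 + 1 = -575)
G(t, u) = 2875 (G(t, u) = -5*(-575) = 2875)
1779*G(24, -6) = 1779*2875 = 5114625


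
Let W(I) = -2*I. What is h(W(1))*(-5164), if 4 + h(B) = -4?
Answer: 41312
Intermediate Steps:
h(B) = -8 (h(B) = -4 - 4 = -8)
h(W(1))*(-5164) = -8*(-5164) = 41312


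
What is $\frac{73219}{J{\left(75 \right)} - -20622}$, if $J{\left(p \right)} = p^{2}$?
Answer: $\frac{73219}{26247} \approx 2.7896$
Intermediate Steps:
$\frac{73219}{J{\left(75 \right)} - -20622} = \frac{73219}{75^{2} - -20622} = \frac{73219}{5625 + 20622} = \frac{73219}{26247}$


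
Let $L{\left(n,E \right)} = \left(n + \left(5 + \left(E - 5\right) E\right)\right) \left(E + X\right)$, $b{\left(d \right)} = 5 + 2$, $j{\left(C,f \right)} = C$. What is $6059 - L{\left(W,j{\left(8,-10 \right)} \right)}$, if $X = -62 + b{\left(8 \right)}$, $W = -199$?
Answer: $-1931$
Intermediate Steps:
$b{\left(d \right)} = 7$
$X = -55$ ($X = -62 + 7 = -55$)
$L{\left(n,E \right)} = \left(-55 + E\right) \left(5 + n + E \left(-5 + E\right)\right)$ ($L{\left(n,E \right)} = \left(n + \left(5 + \left(E - 5\right) E\right)\right) \left(E - 55\right) = \left(n + \left(5 + \left(-5 + E\right) E\right)\right) \left(-55 + E\right) = \left(n + \left(5 + E \left(-5 + E\right)\right)\right) \left(-55 + E\right) = \left(5 + n + E \left(-5 + E\right)\right) \left(-55 + E\right) = \left(-55 + E\right) \left(5 + n + E \left(-5 + E\right)\right)$)
$6059 - L{\left(W,j{\left(8,-10 \right)} \right)} = 6059 - \left(-275 + 8^{3} - 60 \cdot 8^{2} - -10945 + 280 \cdot 8 + 8 \left(-199\right)\right) = 6059 - \left(-275 + 512 - 3840 + 10945 + 2240 - 1592\right) = 6059 - 7990 = -1931$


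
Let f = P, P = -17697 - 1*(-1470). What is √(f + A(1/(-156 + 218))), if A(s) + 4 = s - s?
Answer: I*√16231 ≈ 127.4*I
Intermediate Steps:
P = -16227 (P = -17697 + 1470 = -16227)
f = -16227
A(s) = -4 (A(s) = -4 + (s - s) = -4 + 0 = -4)
√(f + A(1/(-156 + 218))) = √(-16227 - 4) = √(-16231) = I*√16231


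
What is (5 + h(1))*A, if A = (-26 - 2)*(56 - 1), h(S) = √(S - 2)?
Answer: -7700 - 1540*I ≈ -7700.0 - 1540.0*I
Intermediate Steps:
h(S) = √(-2 + S)
A = -1540 (A = -28*55 = -1540)
(5 + h(1))*A = (5 + √(-2 + 1))*(-1540) = (5 + √(-1))*(-1540) = (5 + I)*(-1540) = -7700 - 1540*I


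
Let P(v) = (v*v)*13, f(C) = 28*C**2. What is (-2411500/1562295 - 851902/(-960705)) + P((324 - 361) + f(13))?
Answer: 4096173459337914233/14294329695 ≈ 2.8656e+8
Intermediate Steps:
P(v) = 13*v**2 (P(v) = v**2*13 = 13*v**2)
(-2411500/1562295 - 851902/(-960705)) + P((324 - 361) + f(13)) = (-2411500/1562295 - 851902/(-960705)) + 13*((324 - 361) + 28*13**2)**2 = (-2411500*1/1562295 - 851902*(-1/960705)) + 13*(-37 + 28*169)**2 = (-68900/44637 + 851902/960705) + 13*(-37 + 4732)**2 = -9388741642/14294329695 + 13*4695**2 = -9388741642/14294329695 + 13*22043025 = -9388741642/14294329695 + 286559325 = 4096173459337914233/14294329695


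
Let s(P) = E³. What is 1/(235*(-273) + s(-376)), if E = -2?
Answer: -1/64163 ≈ -1.5585e-5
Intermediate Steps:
s(P) = -8 (s(P) = (-2)³ = -8)
1/(235*(-273) + s(-376)) = 1/(235*(-273) - 8) = 1/(-64155 - 8) = 1/(-64163) = -1/64163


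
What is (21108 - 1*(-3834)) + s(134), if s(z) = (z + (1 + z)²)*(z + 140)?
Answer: 5055308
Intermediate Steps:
s(z) = (140 + z)*(z + (1 + z)²) (s(z) = (z + (1 + z)²)*(140 + z) = (140 + z)*(z + (1 + z)²))
(21108 - 1*(-3834)) + s(134) = (21108 - 1*(-3834)) + (140 + 134³ + 143*134² + 421*134) = (21108 + 3834) + (140 + 2406104 + 143*17956 + 56414) = 24942 + (140 + 2406104 + 2567708 + 56414) = 24942 + 5030366 = 5055308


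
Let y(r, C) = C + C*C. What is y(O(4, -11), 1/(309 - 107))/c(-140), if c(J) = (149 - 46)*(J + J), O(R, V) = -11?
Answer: -29/168112480 ≈ -1.7250e-7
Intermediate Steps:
y(r, C) = C + C²
c(J) = 206*J (c(J) = 103*(2*J) = 206*J)
y(O(4, -11), 1/(309 - 107))/c(-140) = ((1 + 1/(309 - 107))/(309 - 107))/((206*(-140))) = ((1 + 1/202)/202)/(-28840) = ((1 + 1/202)/202)*(-1/28840) = ((1/202)*(203/202))*(-1/28840) = (203/40804)*(-1/28840) = -29/168112480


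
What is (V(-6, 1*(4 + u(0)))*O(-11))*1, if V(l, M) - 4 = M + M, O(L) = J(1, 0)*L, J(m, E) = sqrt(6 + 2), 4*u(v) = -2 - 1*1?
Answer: -231*sqrt(2) ≈ -326.68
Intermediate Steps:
u(v) = -3/4 (u(v) = (-2 - 1*1)/4 = (-2 - 1)/4 = (1/4)*(-3) = -3/4)
J(m, E) = 2*sqrt(2) (J(m, E) = sqrt(8) = 2*sqrt(2))
O(L) = 2*L*sqrt(2) (O(L) = (2*sqrt(2))*L = 2*L*sqrt(2))
V(l, M) = 4 + 2*M (V(l, M) = 4 + (M + M) = 4 + 2*M)
(V(-6, 1*(4 + u(0)))*O(-11))*1 = ((4 + 2*(1*(4 - 3/4)))*(2*(-11)*sqrt(2)))*1 = ((4 + 2*(1*(13/4)))*(-22*sqrt(2)))*1 = ((4 + 2*(13/4))*(-22*sqrt(2)))*1 = ((4 + 13/2)*(-22*sqrt(2)))*1 = (21*(-22*sqrt(2))/2)*1 = -231*sqrt(2)*1 = -231*sqrt(2)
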